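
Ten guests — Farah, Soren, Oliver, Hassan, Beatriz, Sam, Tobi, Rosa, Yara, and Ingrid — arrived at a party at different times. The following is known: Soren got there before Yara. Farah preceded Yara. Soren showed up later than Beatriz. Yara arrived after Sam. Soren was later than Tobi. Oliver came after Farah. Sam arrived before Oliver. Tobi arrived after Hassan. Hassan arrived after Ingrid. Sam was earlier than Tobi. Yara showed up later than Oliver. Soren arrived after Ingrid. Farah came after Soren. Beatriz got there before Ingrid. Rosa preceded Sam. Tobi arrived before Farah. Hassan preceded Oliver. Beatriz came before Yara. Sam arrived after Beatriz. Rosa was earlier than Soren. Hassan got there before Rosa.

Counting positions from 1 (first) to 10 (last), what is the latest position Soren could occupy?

7

Soren must come before Farah, Oliver, and Yara — 3 guests forced after them.
Everything else can be placed before Soren in some valid order, so Soren can sit as late as position 10 − 3 = 7.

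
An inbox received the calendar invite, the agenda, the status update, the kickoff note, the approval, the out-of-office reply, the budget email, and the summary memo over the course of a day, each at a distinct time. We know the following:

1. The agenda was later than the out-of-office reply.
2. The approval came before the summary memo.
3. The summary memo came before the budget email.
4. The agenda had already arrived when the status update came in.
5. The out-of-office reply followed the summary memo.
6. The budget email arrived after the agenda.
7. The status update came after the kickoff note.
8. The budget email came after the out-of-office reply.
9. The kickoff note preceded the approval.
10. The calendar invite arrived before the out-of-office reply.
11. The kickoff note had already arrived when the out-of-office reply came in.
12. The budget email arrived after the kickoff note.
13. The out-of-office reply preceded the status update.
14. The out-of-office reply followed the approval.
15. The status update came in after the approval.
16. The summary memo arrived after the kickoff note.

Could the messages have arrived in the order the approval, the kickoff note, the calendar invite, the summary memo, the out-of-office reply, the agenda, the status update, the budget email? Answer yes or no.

no

The constraints require the kickoff note before the approval, but in the proposed sequence the approval appears ahead of the kickoff note. That one violation is enough.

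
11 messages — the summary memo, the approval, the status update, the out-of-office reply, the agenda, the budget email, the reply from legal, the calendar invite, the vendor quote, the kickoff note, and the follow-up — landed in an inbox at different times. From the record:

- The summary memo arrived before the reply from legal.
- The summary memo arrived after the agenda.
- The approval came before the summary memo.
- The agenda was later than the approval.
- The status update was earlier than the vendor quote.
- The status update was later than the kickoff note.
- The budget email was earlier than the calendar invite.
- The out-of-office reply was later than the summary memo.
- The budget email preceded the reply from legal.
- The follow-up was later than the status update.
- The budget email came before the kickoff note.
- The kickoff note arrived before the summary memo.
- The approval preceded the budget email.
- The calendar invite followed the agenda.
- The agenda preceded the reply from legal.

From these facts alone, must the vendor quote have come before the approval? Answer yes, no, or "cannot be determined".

no

Tracing the constraints gives the approval → the budget email → the kickoff note → the status update → the vendor quote, so the approval must come before the vendor quote.
That means the vendor quote cannot be before the approval.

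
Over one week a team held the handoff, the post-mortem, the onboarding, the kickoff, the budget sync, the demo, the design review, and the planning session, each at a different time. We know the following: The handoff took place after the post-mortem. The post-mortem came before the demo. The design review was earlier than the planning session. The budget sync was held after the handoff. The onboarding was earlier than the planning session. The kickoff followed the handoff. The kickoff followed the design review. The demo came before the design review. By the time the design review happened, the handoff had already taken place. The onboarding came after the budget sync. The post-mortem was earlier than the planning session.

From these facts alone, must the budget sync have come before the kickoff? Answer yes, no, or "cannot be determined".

No chain of stated constraints runs from the budget sync to the kickoff, and none runs from the kickoff to the budget sync either.
So the relative order of the budget sync and the kickoff is not fixed by the given facts.

cannot be determined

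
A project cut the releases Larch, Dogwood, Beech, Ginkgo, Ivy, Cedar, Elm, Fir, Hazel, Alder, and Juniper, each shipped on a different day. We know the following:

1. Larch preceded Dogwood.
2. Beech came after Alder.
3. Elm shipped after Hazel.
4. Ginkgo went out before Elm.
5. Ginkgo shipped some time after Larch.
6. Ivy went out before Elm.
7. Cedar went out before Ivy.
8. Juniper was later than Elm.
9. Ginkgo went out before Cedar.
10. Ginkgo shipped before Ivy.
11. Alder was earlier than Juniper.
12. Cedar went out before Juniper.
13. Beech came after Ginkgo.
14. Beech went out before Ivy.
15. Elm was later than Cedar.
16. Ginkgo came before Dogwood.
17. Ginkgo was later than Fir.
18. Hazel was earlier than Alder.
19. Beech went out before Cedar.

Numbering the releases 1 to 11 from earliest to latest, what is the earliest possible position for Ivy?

8

Alder, Beech, Cedar, Fir, Ginkgo, Hazel, and Larch must all come before Ivy — 7 forced predecessors.
Nothing else is forced ahead of Ivy, so its earliest slot is position 7 + 1 = 8.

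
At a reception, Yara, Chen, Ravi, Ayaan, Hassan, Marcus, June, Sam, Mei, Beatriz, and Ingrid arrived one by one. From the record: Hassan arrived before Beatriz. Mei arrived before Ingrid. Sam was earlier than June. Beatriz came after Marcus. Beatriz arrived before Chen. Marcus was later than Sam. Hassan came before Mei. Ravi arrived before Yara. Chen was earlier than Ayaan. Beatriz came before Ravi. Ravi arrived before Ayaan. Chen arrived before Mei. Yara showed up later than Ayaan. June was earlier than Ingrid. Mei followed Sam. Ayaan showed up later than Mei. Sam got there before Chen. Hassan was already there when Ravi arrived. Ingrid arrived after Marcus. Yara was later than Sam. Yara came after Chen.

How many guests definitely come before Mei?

5

Directly stated before Mei: Chen, Hassan, and Sam.
Beatriz reaches Mei via Beatriz → Chen → Mei.
Marcus reaches Mei via Marcus → Beatriz → Chen → Mei.
That's Beatriz, Chen, Hassan, Marcus, and Sam — 5 in all.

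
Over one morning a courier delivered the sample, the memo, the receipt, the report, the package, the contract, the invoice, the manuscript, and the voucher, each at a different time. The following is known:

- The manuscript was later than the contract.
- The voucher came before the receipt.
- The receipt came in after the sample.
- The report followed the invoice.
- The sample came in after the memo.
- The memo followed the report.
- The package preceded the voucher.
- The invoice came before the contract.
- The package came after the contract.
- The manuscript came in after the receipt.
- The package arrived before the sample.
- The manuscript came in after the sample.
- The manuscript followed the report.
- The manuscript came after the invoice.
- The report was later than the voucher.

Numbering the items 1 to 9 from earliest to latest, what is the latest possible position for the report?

The report must come before the manuscript, the memo, the receipt, and the sample — 4 items forced after it.
Everything else can be placed before the report in some valid order, so the report can sit as late as position 9 − 4 = 5.

5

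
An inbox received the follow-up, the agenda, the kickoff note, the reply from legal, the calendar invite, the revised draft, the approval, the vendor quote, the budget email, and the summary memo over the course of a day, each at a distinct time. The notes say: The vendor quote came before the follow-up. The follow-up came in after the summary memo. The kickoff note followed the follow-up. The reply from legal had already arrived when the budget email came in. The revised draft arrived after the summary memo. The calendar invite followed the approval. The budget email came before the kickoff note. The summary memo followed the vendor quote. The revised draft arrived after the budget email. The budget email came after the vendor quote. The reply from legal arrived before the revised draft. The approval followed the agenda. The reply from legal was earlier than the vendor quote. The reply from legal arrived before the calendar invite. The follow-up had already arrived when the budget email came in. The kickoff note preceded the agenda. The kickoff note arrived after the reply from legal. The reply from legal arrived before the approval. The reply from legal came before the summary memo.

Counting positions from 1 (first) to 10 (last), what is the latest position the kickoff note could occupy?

7

The kickoff note must come before the agenda, the approval, and the calendar invite — 3 messages forced after it.
Everything else can be placed before the kickoff note in some valid order, so the kickoff note can sit as late as position 10 − 3 = 7.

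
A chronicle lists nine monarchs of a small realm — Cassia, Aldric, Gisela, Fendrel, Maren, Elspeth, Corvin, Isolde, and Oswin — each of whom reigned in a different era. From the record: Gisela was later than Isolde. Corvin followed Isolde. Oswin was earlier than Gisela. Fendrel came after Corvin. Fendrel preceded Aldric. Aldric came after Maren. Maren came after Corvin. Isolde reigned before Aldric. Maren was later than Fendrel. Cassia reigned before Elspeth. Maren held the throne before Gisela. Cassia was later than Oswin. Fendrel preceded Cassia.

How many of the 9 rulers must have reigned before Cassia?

Directly stated before Cassia: Fendrel and Oswin.
Corvin reaches Cassia via Corvin → Fendrel → Cassia.
Isolde reaches Cassia via Isolde → Corvin → Fendrel → Cassia.
No chain forces Elspeth (or any of the others) ahead of Cassia.
That's Corvin, Fendrel, Isolde, and Oswin — 4 in all.

4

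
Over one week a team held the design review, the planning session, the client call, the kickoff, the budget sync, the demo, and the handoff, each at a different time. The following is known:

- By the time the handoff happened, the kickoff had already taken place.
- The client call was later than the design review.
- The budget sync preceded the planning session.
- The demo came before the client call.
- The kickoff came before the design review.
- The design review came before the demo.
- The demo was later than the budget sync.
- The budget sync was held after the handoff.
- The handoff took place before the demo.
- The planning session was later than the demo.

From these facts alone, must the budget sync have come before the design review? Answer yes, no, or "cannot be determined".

No chain of stated constraints runs from the budget sync to the design review, and none runs from the design review to the budget sync either.
So the relative order of the budget sync and the design review is not fixed by the given facts.

cannot be determined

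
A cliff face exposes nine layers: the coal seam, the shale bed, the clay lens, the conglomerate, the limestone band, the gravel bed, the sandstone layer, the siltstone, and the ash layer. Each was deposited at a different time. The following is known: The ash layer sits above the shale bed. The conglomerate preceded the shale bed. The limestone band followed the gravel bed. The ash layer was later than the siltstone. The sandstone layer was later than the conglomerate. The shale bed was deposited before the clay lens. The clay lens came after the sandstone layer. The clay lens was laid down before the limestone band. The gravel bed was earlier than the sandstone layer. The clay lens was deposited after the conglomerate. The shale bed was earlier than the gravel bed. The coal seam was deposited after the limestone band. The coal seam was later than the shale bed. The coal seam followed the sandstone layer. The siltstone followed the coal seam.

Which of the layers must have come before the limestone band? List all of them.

Directly stated before the limestone band: the clay lens and the gravel bed.
The conglomerate reaches the limestone band via the conglomerate → the clay lens → the limestone band.
The sandstone layer reaches the limestone band via the sandstone layer → the clay lens → the limestone band.
The shale bed reaches the limestone band via the shale bed → the gravel bed → the limestone band.
No chain forces the siltstone (or any of the others) ahead of the limestone band.

the clay lens, the conglomerate, the gravel bed, the sandstone layer, the shale bed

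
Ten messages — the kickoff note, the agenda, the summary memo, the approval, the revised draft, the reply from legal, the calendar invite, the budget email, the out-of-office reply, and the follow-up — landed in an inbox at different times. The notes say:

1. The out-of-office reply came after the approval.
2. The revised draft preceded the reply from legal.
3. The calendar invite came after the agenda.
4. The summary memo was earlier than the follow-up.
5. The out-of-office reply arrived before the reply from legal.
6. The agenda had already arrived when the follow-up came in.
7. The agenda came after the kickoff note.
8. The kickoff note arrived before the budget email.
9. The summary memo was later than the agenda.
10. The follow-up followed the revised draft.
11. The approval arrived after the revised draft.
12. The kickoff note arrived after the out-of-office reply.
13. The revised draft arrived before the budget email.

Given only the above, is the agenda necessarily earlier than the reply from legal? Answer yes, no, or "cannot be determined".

No chain of stated constraints runs from the agenda to the reply from legal, and none runs from the reply from legal to the agenda either.
So the relative order of the agenda and the reply from legal is not fixed by the given facts.

cannot be determined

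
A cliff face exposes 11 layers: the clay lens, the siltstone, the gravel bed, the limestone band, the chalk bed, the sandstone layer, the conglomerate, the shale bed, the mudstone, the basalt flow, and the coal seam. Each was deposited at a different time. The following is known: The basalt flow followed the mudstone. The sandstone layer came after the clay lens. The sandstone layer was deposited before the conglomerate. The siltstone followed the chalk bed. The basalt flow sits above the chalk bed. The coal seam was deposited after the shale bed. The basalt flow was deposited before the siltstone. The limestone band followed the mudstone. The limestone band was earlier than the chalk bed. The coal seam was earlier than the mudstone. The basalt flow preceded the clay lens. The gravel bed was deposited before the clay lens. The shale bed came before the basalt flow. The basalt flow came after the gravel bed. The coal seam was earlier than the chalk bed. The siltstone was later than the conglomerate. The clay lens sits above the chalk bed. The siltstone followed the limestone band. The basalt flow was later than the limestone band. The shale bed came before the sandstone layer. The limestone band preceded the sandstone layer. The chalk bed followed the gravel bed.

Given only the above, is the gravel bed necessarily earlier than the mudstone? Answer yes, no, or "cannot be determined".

No chain of stated constraints runs from the gravel bed to the mudstone, and none runs from the mudstone to the gravel bed either.
So the relative order of the gravel bed and the mudstone is not fixed by the given facts.

cannot be determined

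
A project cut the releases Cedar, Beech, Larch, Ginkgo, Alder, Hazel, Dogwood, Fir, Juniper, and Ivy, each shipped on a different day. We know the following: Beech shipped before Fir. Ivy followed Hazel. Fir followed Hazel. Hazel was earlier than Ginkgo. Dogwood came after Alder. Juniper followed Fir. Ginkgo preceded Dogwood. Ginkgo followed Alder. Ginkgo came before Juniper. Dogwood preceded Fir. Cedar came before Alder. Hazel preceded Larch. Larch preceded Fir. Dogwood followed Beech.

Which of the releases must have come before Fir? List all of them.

Directly stated before Fir: Beech, Dogwood, Hazel, and Larch.
Alder reaches Fir via Alder → Dogwood → Fir.
Cedar reaches Fir via Cedar → Alder → Dogwood → Fir.
Ginkgo reaches Fir via Ginkgo → Dogwood → Fir.
No chain forces Ivy (or any of the others) ahead of Fir.

Alder, Beech, Cedar, Dogwood, Ginkgo, Hazel, Larch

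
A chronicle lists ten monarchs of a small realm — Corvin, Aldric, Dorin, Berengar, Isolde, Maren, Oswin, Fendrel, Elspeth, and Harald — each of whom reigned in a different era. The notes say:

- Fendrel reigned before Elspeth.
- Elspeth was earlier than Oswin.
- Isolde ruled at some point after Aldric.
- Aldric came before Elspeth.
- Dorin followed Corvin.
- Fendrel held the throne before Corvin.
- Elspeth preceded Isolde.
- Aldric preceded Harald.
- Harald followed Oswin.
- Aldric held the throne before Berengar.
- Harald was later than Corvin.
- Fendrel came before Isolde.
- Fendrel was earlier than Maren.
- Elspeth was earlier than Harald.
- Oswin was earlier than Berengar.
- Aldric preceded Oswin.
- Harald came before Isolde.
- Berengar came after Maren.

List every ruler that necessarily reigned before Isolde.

Aldric, Corvin, Elspeth, Fendrel, Harald, Oswin

Directly stated before Isolde: Aldric, Elspeth, Fendrel, and Harald.
Corvin reaches Isolde via Corvin → Harald → Isolde.
Oswin reaches Isolde via Oswin → Harald → Isolde.
No chain forces Berengar (or any of the others) ahead of Isolde.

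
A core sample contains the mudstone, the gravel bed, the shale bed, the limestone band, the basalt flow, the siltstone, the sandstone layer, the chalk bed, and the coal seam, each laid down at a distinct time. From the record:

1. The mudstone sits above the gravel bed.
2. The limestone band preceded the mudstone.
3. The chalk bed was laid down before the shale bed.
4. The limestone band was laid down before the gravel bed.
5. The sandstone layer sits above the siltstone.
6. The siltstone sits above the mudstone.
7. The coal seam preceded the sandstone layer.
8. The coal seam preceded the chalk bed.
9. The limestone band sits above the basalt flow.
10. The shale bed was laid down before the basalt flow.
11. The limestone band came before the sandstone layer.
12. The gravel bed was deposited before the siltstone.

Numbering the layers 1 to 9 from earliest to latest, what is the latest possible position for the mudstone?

7

The mudstone must come before the sandstone layer and the siltstone — 2 layers forced after it.
Everything else can be placed before the mudstone in some valid order, so the mudstone can sit as late as position 9 − 2 = 7.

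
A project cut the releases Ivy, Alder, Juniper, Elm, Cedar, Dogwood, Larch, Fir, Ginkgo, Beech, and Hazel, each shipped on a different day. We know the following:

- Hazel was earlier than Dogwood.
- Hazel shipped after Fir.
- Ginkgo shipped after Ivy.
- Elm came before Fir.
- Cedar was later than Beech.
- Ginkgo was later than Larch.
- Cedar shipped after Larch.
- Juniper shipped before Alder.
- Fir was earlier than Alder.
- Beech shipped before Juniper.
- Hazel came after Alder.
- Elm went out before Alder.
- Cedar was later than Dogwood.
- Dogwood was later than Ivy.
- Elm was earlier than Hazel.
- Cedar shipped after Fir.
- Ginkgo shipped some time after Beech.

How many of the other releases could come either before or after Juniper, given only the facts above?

5

Forced before Juniper: Beech; forced after Juniper: Alder, Cedar, Dogwood, and Hazel.
That leaves Elm, Fir, Ginkgo, Ivy, and Larch with no forced order relative to Juniper — 5.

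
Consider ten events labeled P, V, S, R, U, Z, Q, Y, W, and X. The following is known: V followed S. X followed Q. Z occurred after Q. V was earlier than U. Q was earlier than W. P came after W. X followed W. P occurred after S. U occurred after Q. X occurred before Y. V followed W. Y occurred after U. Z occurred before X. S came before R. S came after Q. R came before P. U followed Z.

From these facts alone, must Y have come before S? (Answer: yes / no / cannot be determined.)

Tracing the constraints gives S → V → U → Y, so S must come before Y.
That means Y cannot be before S.

no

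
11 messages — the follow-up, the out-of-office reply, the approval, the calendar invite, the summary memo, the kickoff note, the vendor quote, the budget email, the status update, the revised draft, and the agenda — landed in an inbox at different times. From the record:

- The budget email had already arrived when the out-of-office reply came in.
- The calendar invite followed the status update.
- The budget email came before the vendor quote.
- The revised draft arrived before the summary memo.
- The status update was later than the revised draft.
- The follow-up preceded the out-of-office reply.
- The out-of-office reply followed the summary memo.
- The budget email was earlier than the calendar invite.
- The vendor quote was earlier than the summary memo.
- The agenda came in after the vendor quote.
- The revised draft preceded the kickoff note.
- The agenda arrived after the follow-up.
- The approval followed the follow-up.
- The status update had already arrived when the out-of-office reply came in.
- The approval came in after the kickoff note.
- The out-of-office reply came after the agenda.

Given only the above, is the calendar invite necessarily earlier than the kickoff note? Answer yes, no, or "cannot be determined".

No chain of stated constraints runs from the calendar invite to the kickoff note, and none runs from the kickoff note to the calendar invite either.
So the relative order of the calendar invite and the kickoff note is not fixed by the given facts.

cannot be determined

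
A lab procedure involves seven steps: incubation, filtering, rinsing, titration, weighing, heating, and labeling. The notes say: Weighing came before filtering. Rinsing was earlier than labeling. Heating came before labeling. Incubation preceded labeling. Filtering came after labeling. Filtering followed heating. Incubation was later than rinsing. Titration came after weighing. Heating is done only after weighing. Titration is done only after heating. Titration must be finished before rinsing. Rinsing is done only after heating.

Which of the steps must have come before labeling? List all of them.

Directly stated before labeling: heating, incubation, and rinsing.
Titration reaches labeling via titration → rinsing → labeling.
Weighing reaches labeling via weighing → heating → labeling.
No chain forces filtering ahead of labeling.

heating, incubation, rinsing, titration, weighing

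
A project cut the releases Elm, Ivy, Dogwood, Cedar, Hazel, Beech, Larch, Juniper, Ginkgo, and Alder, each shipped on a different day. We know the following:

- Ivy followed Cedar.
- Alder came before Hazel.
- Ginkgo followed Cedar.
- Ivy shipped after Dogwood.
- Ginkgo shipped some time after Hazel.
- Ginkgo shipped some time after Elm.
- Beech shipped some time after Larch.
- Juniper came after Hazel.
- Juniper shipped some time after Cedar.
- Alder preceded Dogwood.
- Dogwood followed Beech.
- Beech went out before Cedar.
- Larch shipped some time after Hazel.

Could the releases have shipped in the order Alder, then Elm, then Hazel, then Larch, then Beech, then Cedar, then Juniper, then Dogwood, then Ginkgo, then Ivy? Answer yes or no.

Check each stated constraint against the proposed order — e.g. Alder is ahead of Dogwood; Elm is ahead of Ginkgo. Every pair is in the required order; nothing is violated.

yes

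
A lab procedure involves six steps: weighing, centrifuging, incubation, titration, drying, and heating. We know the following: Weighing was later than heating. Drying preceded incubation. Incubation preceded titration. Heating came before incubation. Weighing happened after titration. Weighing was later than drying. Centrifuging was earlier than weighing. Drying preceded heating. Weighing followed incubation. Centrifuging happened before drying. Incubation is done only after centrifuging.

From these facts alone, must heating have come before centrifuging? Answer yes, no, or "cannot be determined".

no

Tracing the constraints gives centrifuging → drying → heating, so centrifuging must come before heating.
That means heating cannot be before centrifuging.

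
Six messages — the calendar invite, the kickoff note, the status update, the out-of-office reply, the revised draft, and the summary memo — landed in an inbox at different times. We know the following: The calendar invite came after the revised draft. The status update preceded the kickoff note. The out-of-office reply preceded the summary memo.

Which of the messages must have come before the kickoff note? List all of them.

the status update

Directly stated before the kickoff note: the status update.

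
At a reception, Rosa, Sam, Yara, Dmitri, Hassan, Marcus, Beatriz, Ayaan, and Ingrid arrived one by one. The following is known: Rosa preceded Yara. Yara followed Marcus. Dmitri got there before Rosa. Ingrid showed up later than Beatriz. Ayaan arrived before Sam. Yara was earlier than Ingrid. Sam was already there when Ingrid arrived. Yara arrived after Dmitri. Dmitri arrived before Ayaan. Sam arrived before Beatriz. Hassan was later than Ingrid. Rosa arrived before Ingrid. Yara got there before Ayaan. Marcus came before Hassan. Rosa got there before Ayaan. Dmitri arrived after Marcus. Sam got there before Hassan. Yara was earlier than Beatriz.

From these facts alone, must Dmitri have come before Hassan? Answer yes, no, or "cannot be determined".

yes

Chain the constraints: Dmitri → Rosa → Ingrid → Hassan. Each link is directly stated, so Dmitri comes before Hassan.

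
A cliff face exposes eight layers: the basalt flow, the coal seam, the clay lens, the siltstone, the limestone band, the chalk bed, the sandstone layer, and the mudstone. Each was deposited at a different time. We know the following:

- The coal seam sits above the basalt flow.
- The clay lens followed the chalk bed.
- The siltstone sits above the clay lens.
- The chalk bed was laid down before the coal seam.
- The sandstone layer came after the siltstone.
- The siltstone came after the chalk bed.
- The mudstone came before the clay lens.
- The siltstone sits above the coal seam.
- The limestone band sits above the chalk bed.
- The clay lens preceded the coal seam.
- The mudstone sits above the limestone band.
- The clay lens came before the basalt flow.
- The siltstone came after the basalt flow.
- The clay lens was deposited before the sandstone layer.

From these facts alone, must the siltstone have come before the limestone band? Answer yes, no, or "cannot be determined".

Tracing the constraints gives the limestone band → the mudstone → the clay lens → the siltstone, so the limestone band must come before the siltstone.
That means the siltstone cannot be before the limestone band.

no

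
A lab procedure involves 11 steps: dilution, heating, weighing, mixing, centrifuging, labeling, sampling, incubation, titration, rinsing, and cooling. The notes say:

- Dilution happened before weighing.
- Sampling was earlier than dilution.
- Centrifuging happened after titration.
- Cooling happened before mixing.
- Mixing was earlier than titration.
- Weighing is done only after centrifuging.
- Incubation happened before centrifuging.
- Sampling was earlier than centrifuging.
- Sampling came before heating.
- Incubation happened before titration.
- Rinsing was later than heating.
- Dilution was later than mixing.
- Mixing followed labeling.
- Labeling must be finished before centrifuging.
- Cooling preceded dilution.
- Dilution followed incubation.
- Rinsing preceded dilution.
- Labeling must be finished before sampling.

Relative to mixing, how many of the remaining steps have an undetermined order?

4

Forced before mixing: cooling and labeling; forced after mixing: centrifuging, dilution, titration, and weighing.
That leaves heating, incubation, rinsing, and sampling with no forced order relative to mixing — 4.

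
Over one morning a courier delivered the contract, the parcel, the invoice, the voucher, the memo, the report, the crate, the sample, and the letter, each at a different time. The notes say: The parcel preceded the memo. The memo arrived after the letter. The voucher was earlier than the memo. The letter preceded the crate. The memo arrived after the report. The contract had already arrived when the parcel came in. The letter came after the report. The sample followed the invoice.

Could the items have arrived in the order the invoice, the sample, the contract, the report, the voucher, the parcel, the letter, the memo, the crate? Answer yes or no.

yes

Check each stated constraint against the proposed order — e.g. the report is ahead of the letter; the report is ahead of the memo. Every pair is in the required order; nothing is violated.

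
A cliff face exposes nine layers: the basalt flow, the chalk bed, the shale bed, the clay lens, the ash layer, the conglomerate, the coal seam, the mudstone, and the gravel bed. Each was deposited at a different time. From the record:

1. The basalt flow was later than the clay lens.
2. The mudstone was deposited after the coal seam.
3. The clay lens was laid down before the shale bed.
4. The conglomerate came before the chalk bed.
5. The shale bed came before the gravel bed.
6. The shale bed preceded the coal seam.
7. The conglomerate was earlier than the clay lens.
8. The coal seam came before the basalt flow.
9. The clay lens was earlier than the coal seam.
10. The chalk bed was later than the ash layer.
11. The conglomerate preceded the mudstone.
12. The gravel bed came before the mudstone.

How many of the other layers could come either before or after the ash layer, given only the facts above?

7

Forced after the ash layer: the chalk bed.
That leaves the basalt flow, the clay lens, the coal seam, the conglomerate, the gravel bed, the mudstone, and the shale bed with no forced order relative to the ash layer — 7.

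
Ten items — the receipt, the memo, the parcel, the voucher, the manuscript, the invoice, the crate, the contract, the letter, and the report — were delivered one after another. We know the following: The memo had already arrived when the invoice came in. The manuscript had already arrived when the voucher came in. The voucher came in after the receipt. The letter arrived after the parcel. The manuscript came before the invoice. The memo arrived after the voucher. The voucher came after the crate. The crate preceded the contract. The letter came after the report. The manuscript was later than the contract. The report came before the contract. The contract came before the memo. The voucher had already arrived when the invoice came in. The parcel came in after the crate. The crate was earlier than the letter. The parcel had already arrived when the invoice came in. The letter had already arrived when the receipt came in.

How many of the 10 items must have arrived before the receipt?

Directly stated before the receipt: the letter.
The crate reaches the receipt via the crate → the letter → the receipt.
The parcel reaches the receipt via the parcel → the letter → the receipt.
The report reaches the receipt via the report → the letter → the receipt.
No chain forces the contract (or any of the others) ahead of the receipt.
That's the crate, the letter, the parcel, and the report — 4 in all.

4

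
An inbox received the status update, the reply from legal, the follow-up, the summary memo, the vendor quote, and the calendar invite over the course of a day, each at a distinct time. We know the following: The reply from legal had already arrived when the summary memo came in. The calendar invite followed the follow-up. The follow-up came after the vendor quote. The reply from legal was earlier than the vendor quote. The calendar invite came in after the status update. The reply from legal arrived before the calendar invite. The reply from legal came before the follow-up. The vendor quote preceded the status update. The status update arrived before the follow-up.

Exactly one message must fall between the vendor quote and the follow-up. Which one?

Tracing the constraints gives the vendor quote → the status update → the follow-up, so the status update sits after the vendor quote and before the follow-up.
No other message is forced both after the vendor quote and before the follow-up.

the status update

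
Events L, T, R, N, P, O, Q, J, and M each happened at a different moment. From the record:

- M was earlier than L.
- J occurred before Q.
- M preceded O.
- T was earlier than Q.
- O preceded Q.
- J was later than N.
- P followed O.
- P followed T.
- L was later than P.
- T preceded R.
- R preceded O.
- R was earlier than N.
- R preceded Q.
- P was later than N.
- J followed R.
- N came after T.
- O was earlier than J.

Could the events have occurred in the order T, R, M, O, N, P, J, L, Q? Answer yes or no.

yes

Check each stated constraint against the proposed order — e.g. R is ahead of Q; T is ahead of Q. Every pair is in the required order; nothing is violated.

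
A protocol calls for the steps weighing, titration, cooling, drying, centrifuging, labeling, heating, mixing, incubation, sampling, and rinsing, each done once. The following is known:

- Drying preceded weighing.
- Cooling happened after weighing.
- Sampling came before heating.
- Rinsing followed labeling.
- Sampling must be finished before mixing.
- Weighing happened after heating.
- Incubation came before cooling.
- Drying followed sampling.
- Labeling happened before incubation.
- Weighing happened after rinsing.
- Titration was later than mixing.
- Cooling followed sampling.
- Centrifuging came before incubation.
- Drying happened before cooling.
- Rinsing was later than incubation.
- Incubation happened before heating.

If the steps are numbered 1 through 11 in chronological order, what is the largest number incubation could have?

Incubation must come before cooling, heating, rinsing, and weighing — 4 steps forced after it.
Everything else can be placed before incubation in some valid order, so incubation can sit as late as position 11 − 4 = 7.

7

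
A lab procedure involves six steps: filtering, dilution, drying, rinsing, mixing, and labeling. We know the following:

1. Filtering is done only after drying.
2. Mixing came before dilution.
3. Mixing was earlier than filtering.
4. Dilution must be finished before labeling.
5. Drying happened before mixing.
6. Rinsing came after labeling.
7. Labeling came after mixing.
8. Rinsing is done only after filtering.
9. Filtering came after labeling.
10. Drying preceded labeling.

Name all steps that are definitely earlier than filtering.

dilution, drying, labeling, mixing

Directly stated before filtering: drying, labeling, and mixing.
Dilution reaches filtering via dilution → labeling → filtering.
No chain forces rinsing ahead of filtering.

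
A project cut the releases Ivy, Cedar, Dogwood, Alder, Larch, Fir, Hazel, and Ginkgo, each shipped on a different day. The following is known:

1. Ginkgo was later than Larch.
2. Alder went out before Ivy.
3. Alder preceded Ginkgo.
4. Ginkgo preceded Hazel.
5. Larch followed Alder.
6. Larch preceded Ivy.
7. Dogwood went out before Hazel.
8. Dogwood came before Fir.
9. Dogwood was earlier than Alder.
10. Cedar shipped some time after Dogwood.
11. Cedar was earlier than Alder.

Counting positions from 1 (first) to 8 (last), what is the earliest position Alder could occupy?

3

Cedar and Dogwood must both come before Alder — 2 forced predecessors.
Nothing else is forced ahead of Alder, so its earliest slot is position 2 + 1 = 3.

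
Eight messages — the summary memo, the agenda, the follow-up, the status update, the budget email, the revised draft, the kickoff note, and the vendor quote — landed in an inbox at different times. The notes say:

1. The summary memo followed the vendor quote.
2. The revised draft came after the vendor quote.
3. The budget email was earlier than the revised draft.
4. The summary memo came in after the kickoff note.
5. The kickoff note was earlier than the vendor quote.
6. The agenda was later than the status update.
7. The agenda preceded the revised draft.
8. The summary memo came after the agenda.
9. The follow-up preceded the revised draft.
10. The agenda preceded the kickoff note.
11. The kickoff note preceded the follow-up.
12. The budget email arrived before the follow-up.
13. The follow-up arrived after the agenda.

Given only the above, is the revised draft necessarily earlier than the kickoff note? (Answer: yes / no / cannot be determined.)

Tracing the constraints gives the kickoff note → the follow-up → the revised draft, so the kickoff note must come before the revised draft.
That means the revised draft cannot be before the kickoff note.

no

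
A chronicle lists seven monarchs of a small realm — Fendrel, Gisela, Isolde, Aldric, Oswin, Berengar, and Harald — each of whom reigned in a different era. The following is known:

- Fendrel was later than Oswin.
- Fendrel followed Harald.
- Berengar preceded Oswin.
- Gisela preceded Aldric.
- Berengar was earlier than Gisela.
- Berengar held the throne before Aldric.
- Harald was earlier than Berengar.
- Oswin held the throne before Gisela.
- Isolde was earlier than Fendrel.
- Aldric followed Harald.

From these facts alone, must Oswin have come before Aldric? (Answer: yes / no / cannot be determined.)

yes

Chain the constraints: Oswin → Gisela → Aldric. Each link is directly stated, so Oswin comes before Aldric.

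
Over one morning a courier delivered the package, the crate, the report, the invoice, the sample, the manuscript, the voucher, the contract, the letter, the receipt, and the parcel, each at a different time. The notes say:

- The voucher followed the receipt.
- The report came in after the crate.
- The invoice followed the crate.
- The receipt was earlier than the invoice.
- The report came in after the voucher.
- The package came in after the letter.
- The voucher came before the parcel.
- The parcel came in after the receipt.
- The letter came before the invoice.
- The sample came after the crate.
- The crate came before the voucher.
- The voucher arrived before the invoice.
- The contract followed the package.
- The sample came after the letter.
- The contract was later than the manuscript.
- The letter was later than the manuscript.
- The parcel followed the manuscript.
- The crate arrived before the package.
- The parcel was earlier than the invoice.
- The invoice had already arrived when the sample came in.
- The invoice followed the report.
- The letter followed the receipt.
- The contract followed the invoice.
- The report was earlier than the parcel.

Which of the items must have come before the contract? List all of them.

the crate, the invoice, the letter, the manuscript, the package, the parcel, the receipt, the report, the voucher

Directly stated before the contract: the invoice, the manuscript, and the package.
The crate reaches the contract via the crate → the invoice → the contract.
The letter reaches the contract via the letter → the invoice → the contract.
The parcel reaches the contract via the parcel → the invoice → the contract.
Likewise the receipt, the report, and the voucher each reach the contract by chaining the stated constraints.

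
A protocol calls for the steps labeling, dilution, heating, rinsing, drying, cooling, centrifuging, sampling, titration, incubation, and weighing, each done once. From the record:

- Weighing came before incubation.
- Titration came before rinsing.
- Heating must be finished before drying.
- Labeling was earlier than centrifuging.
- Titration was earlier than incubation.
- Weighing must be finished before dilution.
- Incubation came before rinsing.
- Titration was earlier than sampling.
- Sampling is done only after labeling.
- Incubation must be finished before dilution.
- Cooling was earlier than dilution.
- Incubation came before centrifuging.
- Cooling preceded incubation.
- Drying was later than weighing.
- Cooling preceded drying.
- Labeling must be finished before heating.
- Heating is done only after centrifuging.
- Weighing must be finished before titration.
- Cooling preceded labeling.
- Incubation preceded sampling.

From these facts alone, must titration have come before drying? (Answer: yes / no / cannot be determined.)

yes

Chain the constraints: titration → incubation → centrifuging → heating → drying. Each link is directly stated, so titration comes before drying.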